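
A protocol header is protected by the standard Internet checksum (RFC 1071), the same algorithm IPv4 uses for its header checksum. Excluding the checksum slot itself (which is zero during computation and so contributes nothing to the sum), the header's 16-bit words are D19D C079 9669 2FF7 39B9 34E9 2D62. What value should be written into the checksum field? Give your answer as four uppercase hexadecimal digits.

One's-complement addition (fold any carry out of bit 15 back into bit 0):
  0xD19D + 0xC079 = 0x19216 → wrap carry → 0x9217
  0x9217 + 0x9669 = 0x12880 → wrap carry → 0x2881
  0x2881 + 0x2FF7 = 0x05878
  0x5878 + 0x39B9 = 0x09231
  0x9231 + 0x34E9 = 0x0C71A
  0xC71A + 0x2D62 = 0x0F47C
One's-complement sum = 0xF47C.
Checksum = ~0xF47C & 0xFFFF = 0x0B83.

0B83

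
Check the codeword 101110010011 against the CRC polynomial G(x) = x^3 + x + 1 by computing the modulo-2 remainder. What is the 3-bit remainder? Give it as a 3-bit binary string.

100

Modulo-2 division of 101110010011 by 1011:
  pos 0: 1011 XOR 1011 = 0000
  pos 4: 1001 XOR 1011 = 0010
  pos 6: 1000 XOR 1011 = 0011
  pos 8: 1111 XOR 1011 = 0100
Remainder = 100 (nonzero — an error is detected).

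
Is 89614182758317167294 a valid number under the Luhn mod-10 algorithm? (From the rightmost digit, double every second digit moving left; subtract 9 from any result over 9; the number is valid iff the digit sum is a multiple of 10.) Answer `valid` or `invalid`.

From the right, keep odd positions and double even positions (subtract 9 from any doubled value over 9):
  doubled (positions 2,4,...): 9 5 2 2 7 5 7 8 3 7 → sum 55
  kept (positions 1,3,...): 4 2 6 7 3 5 2 1 1 9 → sum 40
Total = 95.
95 mod 10 = 5, so the number is invalid.

invalid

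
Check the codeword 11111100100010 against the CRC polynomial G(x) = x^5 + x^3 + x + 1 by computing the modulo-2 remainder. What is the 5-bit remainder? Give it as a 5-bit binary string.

00000

Modulo-2 division of 11111100100010 by 101011:
  pos 0: 111111 XOR 101011 = 010100
  pos 1: 101000 XOR 101011 = 000011
  pos 5: 110100 XOR 101011 = 011111
  pos 6: 111110 XOR 101011 = 010101
  pos 7: 101011 XOR 101011 = 000000
Remainder = 00000 (zero — the frame passes the CRC check).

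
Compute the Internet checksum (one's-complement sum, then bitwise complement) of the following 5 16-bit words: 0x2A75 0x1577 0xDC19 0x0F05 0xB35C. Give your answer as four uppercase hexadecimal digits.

2198

One's-complement addition (fold any carry out of bit 15 back into bit 0):
  0x2A75 + 0x1577 = 0x03FEC
  0x3FEC + 0xDC19 = 0x11C05 → wrap carry → 0x1C06
  0x1C06 + 0x0F05 = 0x02B0B
  0x2B0B + 0xB35C = 0x0DE67
One's-complement sum = 0xDE67.
Checksum = ~0xDE67 & 0xFFFF = 0x2198.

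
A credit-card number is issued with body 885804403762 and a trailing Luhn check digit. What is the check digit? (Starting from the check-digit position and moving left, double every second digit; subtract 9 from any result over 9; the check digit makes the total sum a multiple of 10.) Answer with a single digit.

Partial digits right→left: 2 6 7 3 0 4 4 0 8 5 8 8
Double every second digit counting from the check-digit position (so the 1st, 3rd, 5th, ... of the partial from the right).
  doubled (with −9 where >9): 4 5 0 8 7 7 → sum 31
  kept as-is: 6 3 4 0 5 8 → sum 26
Total = 31 + 26 = 57.
Check digit = (10 − (57 mod 10)) mod 10 = 3.

3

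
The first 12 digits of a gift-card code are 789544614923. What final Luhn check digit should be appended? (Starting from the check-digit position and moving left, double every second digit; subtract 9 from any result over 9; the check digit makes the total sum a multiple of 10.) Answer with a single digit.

5

Partial digits right→left: 3 2 9 4 1 6 4 4 5 9 8 7
Double every second digit counting from the check-digit position (so the 1st, 3rd, 5th, ... of the partial from the right).
  doubled (with −9 where >9): 6 9 2 8 1 7 → sum 33
  kept as-is: 2 4 6 4 9 7 → sum 32
Total = 33 + 32 = 65.
Check digit = (10 − (65 mod 10)) mod 10 = 5.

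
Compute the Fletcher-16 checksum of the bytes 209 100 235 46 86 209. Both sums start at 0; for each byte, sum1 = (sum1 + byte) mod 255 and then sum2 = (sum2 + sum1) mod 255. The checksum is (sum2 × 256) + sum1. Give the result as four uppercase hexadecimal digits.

9978

Running sums (mod 255):
  after byte 0 (209): sum1=209, sum2=209
  after byte 1 (100): sum1=54, sum2=8
  after byte 2 (235): sum1=34, sum2=42
  after byte 3 (46): sum1=80, sum2=122
  after byte 4 (86): sum1=166, sum2=33
  after byte 5 (209): sum1=120, sum2=153
Checksum = sum2·256 + sum1 = 153·256 + 120 = 39288 = 0x9978.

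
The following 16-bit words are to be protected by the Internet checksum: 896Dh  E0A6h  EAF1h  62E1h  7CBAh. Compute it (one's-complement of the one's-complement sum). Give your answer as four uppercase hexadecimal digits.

CB5D

One's-complement addition (fold any carry out of bit 15 back into bit 0):
  0x896D + 0xE0A6 = 0x16A13 → wrap carry → 0x6A14
  0x6A14 + 0xEAF1 = 0x15505 → wrap carry → 0x5506
  0x5506 + 0x62E1 = 0x0B7E7
  0xB7E7 + 0x7CBA = 0x134A1 → wrap carry → 0x34A2
One's-complement sum = 0x34A2.
Checksum = ~0x34A2 & 0xFFFF = 0xCB5D.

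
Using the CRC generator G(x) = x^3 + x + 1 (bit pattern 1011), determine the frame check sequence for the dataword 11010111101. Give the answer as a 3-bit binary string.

011

Append 3 zeros: 11010111101000. Divide by 1011 (XOR where the leading bit is 1):
  pos 0: 1101 XOR 1011 = 0110
  pos 1: 1100 XOR 1011 = 0111
  pos 2: 1111 XOR 1011 = 0100
  pos 3: 1001 XOR 1011 = 0010
  pos 5: 1011 XOR 1011 = 0000
  pos 10: 1000 XOR 1011 = 0011
Remainder (last 3 bits) = 011. This is the CRC / FCS.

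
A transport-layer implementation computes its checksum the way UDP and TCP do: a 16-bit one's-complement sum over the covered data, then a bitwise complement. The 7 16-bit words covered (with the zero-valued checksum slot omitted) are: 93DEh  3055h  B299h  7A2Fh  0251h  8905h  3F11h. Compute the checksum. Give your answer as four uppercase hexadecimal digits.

One's-complement addition (fold any carry out of bit 15 back into bit 0):
  0x93DE + 0x3055 = 0x0C433
  0xC433 + 0xB299 = 0x176CC → wrap carry → 0x76CD
  0x76CD + 0x7A2F = 0x0F0FC
  0xF0FC + 0x0251 = 0x0F34D
  0xF34D + 0x8905 = 0x17C52 → wrap carry → 0x7C53
  0x7C53 + 0x3F11 = 0x0BB64
One's-complement sum = 0xBB64.
Checksum = ~0xBB64 & 0xFFFF = 0x449B.

449B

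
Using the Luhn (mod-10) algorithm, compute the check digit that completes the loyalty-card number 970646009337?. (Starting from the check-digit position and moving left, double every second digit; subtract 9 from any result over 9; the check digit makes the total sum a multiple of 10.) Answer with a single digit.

3

Partial digits right→left: 7 3 3 9 0 0 6 4 6 0 7 9
Double every second digit counting from the check-digit position (so the 1st, 3rd, 5th, ... of the partial from the right).
  doubled (with −9 where >9): 5 6 0 3 3 5 → sum 22
  kept as-is: 3 9 0 4 0 9 → sum 25
Total = 22 + 25 = 47.
Check digit = (10 − (47 mod 10)) mod 10 = 3.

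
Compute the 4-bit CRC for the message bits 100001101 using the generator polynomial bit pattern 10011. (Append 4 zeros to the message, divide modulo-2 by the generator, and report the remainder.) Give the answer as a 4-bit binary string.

1011

Append 4 zeros: 1000011010000. Divide by 10011 (XOR where the leading bit is 1):
  pos 0: 10000 XOR 10011 = 00011
  pos 3: 11110 XOR 10011 = 01101
  pos 4: 11011 XOR 10011 = 01000
  pos 5: 10000 XOR 10011 = 00011
  pos 8: 11000 XOR 10011 = 01011
Remainder (last 4 bits) = 1011. This is the CRC / FCS.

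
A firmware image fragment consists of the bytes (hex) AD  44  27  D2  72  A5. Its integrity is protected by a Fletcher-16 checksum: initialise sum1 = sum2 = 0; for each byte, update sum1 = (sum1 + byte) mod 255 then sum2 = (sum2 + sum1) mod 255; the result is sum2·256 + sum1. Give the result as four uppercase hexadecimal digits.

Running sums (mod 255):
  after byte 0 (AD): sum1=173, sum2=173
  after byte 1 (44): sum1=241, sum2=159
  after byte 2 (27): sum1=25, sum2=184
  after byte 3 (D2): sum1=235, sum2=164
  after byte 4 (72): sum1=94, sum2=3
  after byte 5 (A5): sum1=4, sum2=7
Checksum = sum2·256 + sum1 = 7·256 + 4 = 1796 = 0x0704.

0704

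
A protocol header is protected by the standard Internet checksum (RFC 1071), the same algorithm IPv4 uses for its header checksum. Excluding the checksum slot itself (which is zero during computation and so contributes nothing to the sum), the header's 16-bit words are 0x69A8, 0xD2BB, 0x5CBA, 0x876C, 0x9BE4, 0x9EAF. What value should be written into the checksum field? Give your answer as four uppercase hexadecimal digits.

A4E0

One's-complement addition (fold any carry out of bit 15 back into bit 0):
  0x69A8 + 0xD2BB = 0x13C63 → wrap carry → 0x3C64
  0x3C64 + 0x5CBA = 0x0991E
  0x991E + 0x876C = 0x1208A → wrap carry → 0x208B
  0x208B + 0x9BE4 = 0x0BC6F
  0xBC6F + 0x9EAF = 0x15B1E → wrap carry → 0x5B1F
One's-complement sum = 0x5B1F.
Checksum = ~0x5B1F & 0xFFFF = 0xA4E0.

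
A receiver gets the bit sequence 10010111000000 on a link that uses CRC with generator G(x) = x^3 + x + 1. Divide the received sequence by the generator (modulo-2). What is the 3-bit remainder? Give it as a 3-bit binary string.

000

Modulo-2 division of 10010111000000 by 1011:
  pos 0: 1001 XOR 1011 = 0010
  pos 2: 1001 XOR 1011 = 0010
  pos 4: 1011 XOR 1011 = 0000
Remainder = 000 (zero — the frame passes the CRC check).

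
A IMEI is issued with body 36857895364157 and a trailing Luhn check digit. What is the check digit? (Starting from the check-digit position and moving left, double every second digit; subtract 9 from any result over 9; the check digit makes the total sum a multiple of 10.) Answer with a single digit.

9

Partial digits right→left: 7 5 1 4 6 3 5 9 8 7 5 8 6 3
Double every second digit counting from the check-digit position (so the 1st, 3rd, 5th, ... of the partial from the right).
  doubled (with −9 where >9): 5 2 3 1 7 1 3 → sum 22
  kept as-is: 5 4 3 9 7 8 3 → sum 39
Total = 22 + 39 = 61.
Check digit = (10 − (61 mod 10)) mod 10 = 9.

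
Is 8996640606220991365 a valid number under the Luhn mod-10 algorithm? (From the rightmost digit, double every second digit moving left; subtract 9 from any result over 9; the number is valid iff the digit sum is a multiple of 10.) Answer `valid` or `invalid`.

invalid

From the right, keep odd positions and double even positions (subtract 9 from any doubled value over 9):
  doubled (positions 2,4,...): 3 2 9 4 3 3 8 3 9 → sum 44
  kept (positions 1,3,...): 5 3 9 0 2 0 0 6 9 8 → sum 42
Total = 86.
86 mod 10 = 6, so the number is invalid.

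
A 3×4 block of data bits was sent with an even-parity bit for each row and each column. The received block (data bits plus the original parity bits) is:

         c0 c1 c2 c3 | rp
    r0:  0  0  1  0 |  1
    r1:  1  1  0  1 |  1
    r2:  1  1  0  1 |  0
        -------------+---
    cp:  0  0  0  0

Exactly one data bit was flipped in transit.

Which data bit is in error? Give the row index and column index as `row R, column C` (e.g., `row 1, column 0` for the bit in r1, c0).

row 2, column 2

Recompute each row's even parity and compare to rp:
  r0: data parity 1, sent rp 1 → ok
  r1: data parity 1, sent rp 1 → ok
  r2: data parity 1, sent rp 0 → mismatch
Recompute each column's even parity and compare to cp:
  c0: data parity 0, sent cp 0 → ok
  c1: data parity 0, sent cp 0 → ok
  c2: data parity 1, sent cp 0 → mismatch
  c3: data parity 0, sent cp 0 → ok
Exactly one row (r2) and one column (c2) fail → the flipped bit is at their intersection.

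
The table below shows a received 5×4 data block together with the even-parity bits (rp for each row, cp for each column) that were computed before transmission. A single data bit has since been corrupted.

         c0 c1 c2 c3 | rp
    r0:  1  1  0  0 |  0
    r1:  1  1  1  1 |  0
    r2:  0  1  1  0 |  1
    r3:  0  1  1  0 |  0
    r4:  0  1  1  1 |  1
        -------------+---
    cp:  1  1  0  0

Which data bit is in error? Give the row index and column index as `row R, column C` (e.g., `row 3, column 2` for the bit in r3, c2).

row 2, column 0

Recompute each row's even parity and compare to rp:
  r0: data parity 0, sent rp 0 → ok
  r1: data parity 0, sent rp 0 → ok
  r2: data parity 0, sent rp 1 → mismatch
  r3: data parity 0, sent rp 0 → ok
  r4: data parity 1, sent rp 1 → ok
Recompute each column's even parity and compare to cp:
  c0: data parity 0, sent cp 1 → mismatch
  c1: data parity 1, sent cp 1 → ok
  c2: data parity 0, sent cp 0 → ok
  c3: data parity 0, sent cp 0 → ok
Exactly one row (r2) and one column (c0) fail → the flipped bit is at their intersection.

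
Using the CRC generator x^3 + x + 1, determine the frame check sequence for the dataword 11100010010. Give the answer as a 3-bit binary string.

011

Append 3 zeros: 11100010010000. Divide by 1011 (XOR where the leading bit is 1):
  pos 0: 1110 XOR 1011 = 0101
  pos 1: 1010 XOR 1011 = 0001
  pos 4: 1010 XOR 1011 = 0001
  pos 7: 1010 XOR 1011 = 0001
  pos 10: 1000 XOR 1011 = 0011
Remainder (last 3 bits) = 011. This is the CRC / FCS.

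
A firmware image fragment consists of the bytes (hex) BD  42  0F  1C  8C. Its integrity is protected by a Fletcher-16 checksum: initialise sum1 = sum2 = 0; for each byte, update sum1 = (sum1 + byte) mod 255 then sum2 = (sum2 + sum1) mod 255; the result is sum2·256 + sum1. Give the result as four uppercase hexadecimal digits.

Running sums (mod 255):
  after byte 0 (BD): sum1=189, sum2=189
  after byte 1 (42): sum1=0, sum2=189
  after byte 2 (0F): sum1=15, sum2=204
  after byte 3 (1C): sum1=43, sum2=247
  after byte 4 (8C): sum1=183, sum2=175
Checksum = sum2·256 + sum1 = 175·256 + 183 = 44983 = 0xAFB7.

AFB7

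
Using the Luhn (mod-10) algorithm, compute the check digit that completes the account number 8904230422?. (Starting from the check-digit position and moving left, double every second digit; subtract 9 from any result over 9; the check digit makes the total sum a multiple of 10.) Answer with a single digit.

Partial digits right→left: 2 2 4 0 3 2 4 0 9 8
Double every second digit counting from the check-digit position (so the 1st, 3rd, 5th, ... of the partial from the right).
  doubled (with −9 where >9): 4 8 6 8 9 → sum 35
  kept as-is: 2 0 2 0 8 → sum 12
Total = 35 + 12 = 47.
Check digit = (10 − (47 mod 10)) mod 10 = 3.

3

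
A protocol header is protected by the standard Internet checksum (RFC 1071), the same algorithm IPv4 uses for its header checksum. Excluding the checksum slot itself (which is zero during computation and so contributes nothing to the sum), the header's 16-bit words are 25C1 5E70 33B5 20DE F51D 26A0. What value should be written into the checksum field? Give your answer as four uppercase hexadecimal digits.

One's-complement addition (fold any carry out of bit 15 back into bit 0):
  0x25C1 + 0x5E70 = 0x08431
  0x8431 + 0x33B5 = 0x0B7E6
  0xB7E6 + 0x20DE = 0x0D8C4
  0xD8C4 + 0xF51D = 0x1CDE1 → wrap carry → 0xCDE2
  0xCDE2 + 0x26A0 = 0x0F482
One's-complement sum = 0xF482.
Checksum = ~0xF482 & 0xFFFF = 0x0B7D.

0B7D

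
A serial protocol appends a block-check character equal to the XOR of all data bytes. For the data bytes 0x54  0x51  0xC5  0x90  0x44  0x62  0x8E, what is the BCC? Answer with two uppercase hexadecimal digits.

XOR the bytes together:
  start with 0x54
  0x54 ⊕ 0x51 = 0x05
  0x05 ⊕ 0xC5 = 0xC0
  0xC0 ⊕ 0x90 = 0x50
  0x50 ⊕ 0x44 = 0x14
  0x14 ⊕ 0x62 = 0x76
  0x76 ⊕ 0x8E = 0xF8

F8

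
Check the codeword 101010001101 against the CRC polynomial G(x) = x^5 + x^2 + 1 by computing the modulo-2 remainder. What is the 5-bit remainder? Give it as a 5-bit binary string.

Modulo-2 division of 101010001101 by 100101:
  pos 0: 101010 XOR 100101 = 001111
  pos 2: 111100 XOR 100101 = 011001
  pos 3: 110011 XOR 100101 = 010110
  pos 4: 101101 XOR 100101 = 001000
  pos 6: 100001 XOR 100101 = 000100
Remainder = 00100 (nonzero — an error is detected).

00100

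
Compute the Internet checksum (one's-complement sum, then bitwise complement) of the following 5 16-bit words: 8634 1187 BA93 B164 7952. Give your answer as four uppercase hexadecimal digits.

82F9

One's-complement addition (fold any carry out of bit 15 back into bit 0):
  0x8634 + 0x1187 = 0x097BB
  0x97BB + 0xBA93 = 0x1524E → wrap carry → 0x524F
  0x524F + 0xB164 = 0x103B3 → wrap carry → 0x03B4
  0x03B4 + 0x7952 = 0x07D06
One's-complement sum = 0x7D06.
Checksum = ~0x7D06 & 0xFFFF = 0x82F9.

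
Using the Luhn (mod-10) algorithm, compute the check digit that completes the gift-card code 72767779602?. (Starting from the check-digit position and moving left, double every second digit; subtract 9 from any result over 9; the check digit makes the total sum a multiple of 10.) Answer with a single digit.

Partial digits right→left: 2 0 6 9 7 7 7 6 7 2 7
Double every second digit counting from the check-digit position (so the 1st, 3rd, 5th, ... of the partial from the right).
  doubled (with −9 where >9): 4 3 5 5 5 5 → sum 27
  kept as-is: 0 9 7 6 2 → sum 24
Total = 27 + 24 = 51.
Check digit = (10 − (51 mod 10)) mod 10 = 9.

9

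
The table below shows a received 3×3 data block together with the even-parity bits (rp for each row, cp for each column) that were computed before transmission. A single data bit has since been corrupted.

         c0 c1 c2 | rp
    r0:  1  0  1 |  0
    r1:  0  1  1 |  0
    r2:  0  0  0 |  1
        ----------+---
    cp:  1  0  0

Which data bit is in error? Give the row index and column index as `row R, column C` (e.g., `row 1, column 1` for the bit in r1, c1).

Recompute each row's even parity and compare to rp:
  r0: data parity 0, sent rp 0 → ok
  r1: data parity 0, sent rp 0 → ok
  r2: data parity 0, sent rp 1 → mismatch
Recompute each column's even parity and compare to cp:
  c0: data parity 1, sent cp 1 → ok
  c1: data parity 1, sent cp 0 → mismatch
  c2: data parity 0, sent cp 0 → ok
Exactly one row (r2) and one column (c1) fail → the flipped bit is at their intersection.

row 2, column 1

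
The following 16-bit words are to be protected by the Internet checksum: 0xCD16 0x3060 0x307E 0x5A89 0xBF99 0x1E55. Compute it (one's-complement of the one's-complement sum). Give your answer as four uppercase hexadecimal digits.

One's-complement addition (fold any carry out of bit 15 back into bit 0):
  0xCD16 + 0x3060 = 0x0FD76
  0xFD76 + 0x307E = 0x12DF4 → wrap carry → 0x2DF5
  0x2DF5 + 0x5A89 = 0x0887E
  0x887E + 0xBF99 = 0x14817 → wrap carry → 0x4818
  0x4818 + 0x1E55 = 0x0666D
One's-complement sum = 0x666D.
Checksum = ~0x666D & 0xFFFF = 0x9992.

9992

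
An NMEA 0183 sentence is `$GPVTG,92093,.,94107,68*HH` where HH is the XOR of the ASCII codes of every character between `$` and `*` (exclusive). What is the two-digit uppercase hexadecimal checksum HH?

XOR the ASCII codes of the payload characters:
  'G' = 0x47 → acc = 0x47
  'P' = 0x50 → acc = 0x17
  'V' = 0x56 → acc = 0x41
  'T' = 0x54 → acc = 0x15
  'G' = 0x47 → acc = 0x52
  ',' = 0x2C → acc = 0x7E
  '9' = 0x39 → acc = 0x47
  '2' = 0x32 → acc = 0x75
  '0' = 0x30 → acc = 0x45
  '9' = 0x39 → acc = 0x7C
  '3' = 0x33 → acc = 0x4F
  ',' = 0x2C → acc = 0x63
  '.' = 0x2E → acc = 0x4D
  ',' = 0x2C → acc = 0x61
  '9' = 0x39 → acc = 0x58
  '4' = 0x34 → acc = 0x6C
  '1' = 0x31 → acc = 0x5D
  '0' = 0x30 → acc = 0x6D
  '7' = 0x37 → acc = 0x5A
  ',' = 0x2C → acc = 0x76
  '6' = 0x36 → acc = 0x40
  '8' = 0x38 → acc = 0x78
Checksum = 0x78.

78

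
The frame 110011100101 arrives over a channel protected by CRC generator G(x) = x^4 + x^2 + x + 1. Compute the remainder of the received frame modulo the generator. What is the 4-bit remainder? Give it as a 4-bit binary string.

1110

Modulo-2 division of 110011100101 by 10111:
  pos 0: 11001 XOR 10111 = 01110
  pos 1: 11101 XOR 10111 = 01010
  pos 2: 10101 XOR 10111 = 00010
  pos 5: 10001 XOR 10111 = 00110
  pos 7: 11001 XOR 10111 = 01110
Remainder = 1110 (nonzero — an error is detected).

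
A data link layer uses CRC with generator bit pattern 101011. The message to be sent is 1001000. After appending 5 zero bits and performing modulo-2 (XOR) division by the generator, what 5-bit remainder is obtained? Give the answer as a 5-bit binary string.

00011

Append 5 zeros: 100100000000. Divide by 101011 (XOR where the leading bit is 1):
  pos 0: 100100 XOR 101011 = 001111
  pos 2: 111100 XOR 101011 = 010111
  pos 3: 101110 XOR 101011 = 000101
  pos 6: 101000 XOR 101011 = 000011
Remainder (last 5 bits) = 00011. This is the CRC / FCS.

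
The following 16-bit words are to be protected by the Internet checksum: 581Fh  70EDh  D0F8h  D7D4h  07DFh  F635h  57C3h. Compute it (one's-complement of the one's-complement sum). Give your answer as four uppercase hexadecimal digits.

384D

One's-complement addition (fold any carry out of bit 15 back into bit 0):
  0x581F + 0x70ED = 0x0C90C
  0xC90C + 0xD0F8 = 0x19A04 → wrap carry → 0x9A05
  0x9A05 + 0xD7D4 = 0x171D9 → wrap carry → 0x71DA
  0x71DA + 0x07DF = 0x079B9
  0x79B9 + 0xF635 = 0x16FEE → wrap carry → 0x6FEF
  0x6FEF + 0x57C3 = 0x0C7B2
One's-complement sum = 0xC7B2.
Checksum = ~0xC7B2 & 0xFFFF = 0x384D.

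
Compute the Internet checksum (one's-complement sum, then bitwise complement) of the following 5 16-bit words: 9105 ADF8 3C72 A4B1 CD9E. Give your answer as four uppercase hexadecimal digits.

One's-complement addition (fold any carry out of bit 15 back into bit 0):
  0x9105 + 0xADF8 = 0x13EFD → wrap carry → 0x3EFE
  0x3EFE + 0x3C72 = 0x07B70
  0x7B70 + 0xA4B1 = 0x12021 → wrap carry → 0x2022
  0x2022 + 0xCD9E = 0x0EDC0
One's-complement sum = 0xEDC0.
Checksum = ~0xEDC0 & 0xFFFF = 0x123F.

123F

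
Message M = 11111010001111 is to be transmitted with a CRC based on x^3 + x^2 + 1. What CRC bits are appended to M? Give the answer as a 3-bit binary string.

000

Append 3 zeros: 11111010001111000. Divide by 1101 (XOR where the leading bit is 1):
  pos 0: 1111 XOR 1101 = 0010
  pos 2: 1010 XOR 1101 = 0111
  pos 3: 1111 XOR 1101 = 0010
  pos 5: 1000 XOR 1101 = 0101
  pos 6: 1010 XOR 1101 = 0111
  pos 7: 1111 XOR 1101 = 0010
  pos 9: 1011 XOR 1101 = 0110
  pos 10: 1101 XOR 1101 = 0000
Remainder (last 3 bits) = 000. This is the CRC / FCS.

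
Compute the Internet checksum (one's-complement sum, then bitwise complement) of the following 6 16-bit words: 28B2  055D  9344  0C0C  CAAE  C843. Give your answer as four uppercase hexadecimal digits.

9FAD

One's-complement addition (fold any carry out of bit 15 back into bit 0):
  0x28B2 + 0x055D = 0x02E0F
  0x2E0F + 0x9344 = 0x0C153
  0xC153 + 0x0C0C = 0x0CD5F
  0xCD5F + 0xCAAE = 0x1980D → wrap carry → 0x980E
  0x980E + 0xC843 = 0x16051 → wrap carry → 0x6052
One's-complement sum = 0x6052.
Checksum = ~0x6052 & 0xFFFF = 0x9FAD.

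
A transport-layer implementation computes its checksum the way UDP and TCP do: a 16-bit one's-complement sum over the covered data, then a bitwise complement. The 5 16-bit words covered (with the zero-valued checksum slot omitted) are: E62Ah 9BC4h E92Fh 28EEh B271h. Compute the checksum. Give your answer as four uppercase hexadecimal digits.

One's-complement addition (fold any carry out of bit 15 back into bit 0):
  0xE62A + 0x9BC4 = 0x181EE → wrap carry → 0x81EF
  0x81EF + 0xE92F = 0x16B1E → wrap carry → 0x6B1F
  0x6B1F + 0x28EE = 0x0940D
  0x940D + 0xB271 = 0x1467E → wrap carry → 0x467F
One's-complement sum = 0x467F.
Checksum = ~0x467F & 0xFFFF = 0xB980.

B980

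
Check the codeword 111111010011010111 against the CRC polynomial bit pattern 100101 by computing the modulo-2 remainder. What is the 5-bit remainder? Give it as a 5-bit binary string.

00000

Modulo-2 division of 111111010011010111 by 100101:
  pos 0: 111111 XOR 100101 = 011010
  pos 1: 110100 XOR 100101 = 010001
  pos 2: 100011 XOR 100101 = 000110
  pos 5: 110001 XOR 100101 = 010100
  pos 6: 101001 XOR 100101 = 001100
  pos 8: 110001 XOR 100101 = 010100
  pos 9: 101000 XOR 100101 = 001101
  pos 11: 110111 XOR 100101 = 010010
  pos 12: 100101 XOR 100101 = 000000
Remainder = 00000 (zero — the frame passes the CRC check).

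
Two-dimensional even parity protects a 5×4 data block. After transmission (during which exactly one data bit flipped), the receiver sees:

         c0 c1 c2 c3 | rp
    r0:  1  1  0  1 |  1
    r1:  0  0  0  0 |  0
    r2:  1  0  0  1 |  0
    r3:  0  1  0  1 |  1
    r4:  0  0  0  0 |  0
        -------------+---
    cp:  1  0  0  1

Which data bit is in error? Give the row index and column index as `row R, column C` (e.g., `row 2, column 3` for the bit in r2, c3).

Recompute each row's even parity and compare to rp:
  r0: data parity 1, sent rp 1 → ok
  r1: data parity 0, sent rp 0 → ok
  r2: data parity 0, sent rp 0 → ok
  r3: data parity 0, sent rp 1 → mismatch
  r4: data parity 0, sent rp 0 → ok
Recompute each column's even parity and compare to cp:
  c0: data parity 0, sent cp 1 → mismatch
  c1: data parity 0, sent cp 0 → ok
  c2: data parity 0, sent cp 0 → ok
  c3: data parity 1, sent cp 1 → ok
Exactly one row (r3) and one column (c0) fail → the flipped bit is at their intersection.

row 3, column 0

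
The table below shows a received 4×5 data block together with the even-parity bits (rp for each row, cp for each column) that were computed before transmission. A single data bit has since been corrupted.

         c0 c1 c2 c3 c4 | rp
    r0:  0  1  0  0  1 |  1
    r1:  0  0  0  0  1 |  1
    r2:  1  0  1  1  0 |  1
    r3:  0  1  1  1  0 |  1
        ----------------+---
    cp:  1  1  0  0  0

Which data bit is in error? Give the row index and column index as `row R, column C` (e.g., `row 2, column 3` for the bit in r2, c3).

row 0, column 1

Recompute each row's even parity and compare to rp:
  r0: data parity 0, sent rp 1 → mismatch
  r1: data parity 1, sent rp 1 → ok
  r2: data parity 1, sent rp 1 → ok
  r3: data parity 1, sent rp 1 → ok
Recompute each column's even parity and compare to cp:
  c0: data parity 1, sent cp 1 → ok
  c1: data parity 0, sent cp 1 → mismatch
  c2: data parity 0, sent cp 0 → ok
  c3: data parity 0, sent cp 0 → ok
  c4: data parity 0, sent cp 0 → ok
Exactly one row (r0) and one column (c1) fail → the flipped bit is at their intersection.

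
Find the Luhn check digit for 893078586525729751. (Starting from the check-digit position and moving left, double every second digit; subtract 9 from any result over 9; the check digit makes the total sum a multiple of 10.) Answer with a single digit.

2

Partial digits right→left: 1 5 7 9 2 7 5 2 5 6 8 5 8 7 0 3 9 8
Double every second digit counting from the check-digit position (so the 1st, 3rd, 5th, ... of the partial from the right).
  doubled (with −9 where >9): 2 5 4 1 1 7 7 0 9 → sum 36
  kept as-is: 5 9 7 2 6 5 7 3 8 → sum 52
Total = 36 + 52 = 88.
Check digit = (10 − (88 mod 10)) mod 10 = 2.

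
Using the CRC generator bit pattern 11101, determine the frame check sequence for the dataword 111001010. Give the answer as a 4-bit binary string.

Append 4 zeros: 1110010100000. Divide by 11101 (XOR where the leading bit is 1):
  pos 0: 11100 XOR 11101 = 00001
  pos 4: 11010 XOR 11101 = 00111
  pos 6: 11100 XOR 11101 = 00001
Remainder (last 4 bits) = 0100. This is the CRC / FCS.

0100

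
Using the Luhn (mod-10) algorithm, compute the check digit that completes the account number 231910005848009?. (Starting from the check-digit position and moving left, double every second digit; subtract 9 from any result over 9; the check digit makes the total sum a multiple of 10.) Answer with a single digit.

Partial digits right→left: 9 0 0 8 4 8 5 0 0 0 1 9 1 3 2
Double every second digit counting from the check-digit position (so the 1st, 3rd, 5th, ... of the partial from the right).
  doubled (with −9 where >9): 9 0 8 1 0 2 2 4 → sum 26
  kept as-is: 0 8 8 0 0 9 3 → sum 28
Total = 26 + 28 = 54.
Check digit = (10 − (54 mod 10)) mod 10 = 6.

6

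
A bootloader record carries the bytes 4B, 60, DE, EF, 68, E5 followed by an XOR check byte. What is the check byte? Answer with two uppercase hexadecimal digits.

97

XOR the bytes together:
  start with 0x4B
  0x4B ⊕ 0x60 = 0x2B
  0x2B ⊕ 0xDE = 0xF5
  0xF5 ⊕ 0xEF = 0x1A
  0x1A ⊕ 0x68 = 0x72
  0x72 ⊕ 0xE5 = 0x97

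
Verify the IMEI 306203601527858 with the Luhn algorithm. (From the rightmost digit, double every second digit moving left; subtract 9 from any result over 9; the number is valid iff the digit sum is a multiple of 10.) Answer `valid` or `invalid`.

invalid

From the right, keep odd positions and double even positions (subtract 9 from any doubled value over 9):
  doubled (positions 2,4,...): 1 5 1 0 6 4 0 → sum 17
  kept (positions 1,3,...): 8 8 2 1 6 0 6 3 → sum 34
Total = 51.
51 mod 10 = 1, so the number is invalid.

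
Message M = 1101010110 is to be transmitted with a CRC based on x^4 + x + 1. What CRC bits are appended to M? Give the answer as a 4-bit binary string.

Append 4 zeros: 11010101100000. Divide by 10011 (XOR where the leading bit is 1):
  pos 0: 11010 XOR 10011 = 01001
  pos 1: 10011 XOR 10011 = 00000
  pos 7: 11000 XOR 10011 = 01011
  pos 8: 10110 XOR 10011 = 00101
Remainder (last 4 bits) = 1010. This is the CRC / FCS.

1010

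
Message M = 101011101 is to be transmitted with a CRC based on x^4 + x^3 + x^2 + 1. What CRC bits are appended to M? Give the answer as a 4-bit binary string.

1111

Append 4 zeros: 1010111010000. Divide by 11101 (XOR where the leading bit is 1):
  pos 0: 10101 XOR 11101 = 01000
  pos 1: 10001 XOR 11101 = 01100
  pos 2: 11001 XOR 11101 = 00100
  pos 4: 10001 XOR 11101 = 01100
  pos 5: 11000 XOR 11101 = 00101
  pos 7: 10100 XOR 11101 = 01001
  pos 8: 10010 XOR 11101 = 01111
Remainder (last 4 bits) = 1111. This is the CRC / FCS.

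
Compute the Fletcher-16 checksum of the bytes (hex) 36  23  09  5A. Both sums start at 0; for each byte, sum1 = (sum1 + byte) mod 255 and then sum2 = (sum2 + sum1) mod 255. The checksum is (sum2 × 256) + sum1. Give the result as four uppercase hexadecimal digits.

Running sums (mod 255):
  after byte 0 (36): sum1=54, sum2=54
  after byte 1 (23): sum1=89, sum2=143
  after byte 2 (09): sum1=98, sum2=241
  after byte 3 (5A): sum1=188, sum2=174
Checksum = sum2·256 + sum1 = 174·256 + 188 = 44732 = 0xAEBC.

AEBC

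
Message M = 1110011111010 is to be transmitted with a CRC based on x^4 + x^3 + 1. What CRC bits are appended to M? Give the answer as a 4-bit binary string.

1111

Append 4 zeros: 11100111110100000. Divide by 11001 (XOR where the leading bit is 1):
  pos 0: 11100 XOR 11001 = 00101
  pos 2: 10111 XOR 11001 = 01110
  pos 3: 11101 XOR 11001 = 00100
  pos 5: 10011 XOR 11001 = 01010
  pos 6: 10100 XOR 11001 = 01101
  pos 7: 11011 XOR 11001 = 00010
  pos 10: 10000 XOR 11001 = 01001
  pos 11: 10010 XOR 11001 = 01011
  pos 12: 10110 XOR 11001 = 01111
Remainder (last 4 bits) = 1111. This is the CRC / FCS.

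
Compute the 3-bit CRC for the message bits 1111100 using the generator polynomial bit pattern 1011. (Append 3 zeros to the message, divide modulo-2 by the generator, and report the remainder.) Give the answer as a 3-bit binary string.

Append 3 zeros: 1111100000. Divide by 1011 (XOR where the leading bit is 1):
  pos 0: 1111 XOR 1011 = 0100
  pos 1: 1001 XOR 1011 = 0010
  pos 3: 1000 XOR 1011 = 0011
  pos 5: 1100 XOR 1011 = 0111
  pos 6: 1110 XOR 1011 = 0101
Remainder (last 3 bits) = 101. This is the CRC / FCS.

101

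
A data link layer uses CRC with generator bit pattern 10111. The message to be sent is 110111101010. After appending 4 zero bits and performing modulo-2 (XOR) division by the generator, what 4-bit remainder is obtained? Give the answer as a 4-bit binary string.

Append 4 zeros: 1101111010100000. Divide by 10111 (XOR where the leading bit is 1):
  pos 0: 11011 XOR 10111 = 01100
  pos 1: 11001 XOR 10111 = 01110
  pos 2: 11101 XOR 10111 = 01010
  pos 3: 10100 XOR 10111 = 00011
  pos 6: 11101 XOR 10111 = 01010
  pos 7: 10100 XOR 10111 = 00011
  pos 10: 11000 XOR 10111 = 01111
  pos 11: 11110 XOR 10111 = 01001
Remainder (last 4 bits) = 1001. This is the CRC / FCS.

1001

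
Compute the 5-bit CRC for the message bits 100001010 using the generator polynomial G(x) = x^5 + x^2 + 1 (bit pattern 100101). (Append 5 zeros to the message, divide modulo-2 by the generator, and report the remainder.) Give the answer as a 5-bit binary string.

Append 5 zeros: 10000101000000. Divide by 100101 (XOR where the leading bit is 1):
  pos 0: 100001 XOR 100101 = 000100
  pos 3: 100010 XOR 100101 = 000111
  pos 6: 111000 XOR 100101 = 011101
  pos 7: 111010 XOR 100101 = 011111
  pos 8: 111110 XOR 100101 = 011011
Remainder (last 5 bits) = 11011. This is the CRC / FCS.

11011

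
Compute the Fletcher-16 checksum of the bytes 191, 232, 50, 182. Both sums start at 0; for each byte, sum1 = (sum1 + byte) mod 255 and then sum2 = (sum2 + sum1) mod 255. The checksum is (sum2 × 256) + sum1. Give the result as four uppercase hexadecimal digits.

Running sums (mod 255):
  after byte 0 (191): sum1=191, sum2=191
  after byte 1 (232): sum1=168, sum2=104
  after byte 2 (50): sum1=218, sum2=67
  after byte 3 (182): sum1=145, sum2=212
Checksum = sum2·256 + sum1 = 212·256 + 145 = 54417 = 0xD491.

D491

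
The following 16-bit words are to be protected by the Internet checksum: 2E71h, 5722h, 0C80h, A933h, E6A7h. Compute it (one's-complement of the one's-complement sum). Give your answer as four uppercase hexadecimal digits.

DE10

One's-complement addition (fold any carry out of bit 15 back into bit 0):
  0x2E71 + 0x5722 = 0x08593
  0x8593 + 0x0C80 = 0x09213
  0x9213 + 0xA933 = 0x13B46 → wrap carry → 0x3B47
  0x3B47 + 0xE6A7 = 0x121EE → wrap carry → 0x21EF
One's-complement sum = 0x21EF.
Checksum = ~0x21EF & 0xFFFF = 0xDE10.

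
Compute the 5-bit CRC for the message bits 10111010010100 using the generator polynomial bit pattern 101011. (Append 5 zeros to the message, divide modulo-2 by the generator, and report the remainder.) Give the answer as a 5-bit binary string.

11111

Append 5 zeros: 1011101001010000000. Divide by 101011 (XOR where the leading bit is 1):
  pos 0: 101110 XOR 101011 = 000101
  pos 3: 101100 XOR 101011 = 000111
  pos 6: 111101 XOR 101011 = 010110
  pos 7: 101100 XOR 101011 = 000111
  pos 10: 111000 XOR 101011 = 010011
  pos 11: 100110 XOR 101011 = 001101
  pos 13: 110100 XOR 101011 = 011111
Remainder (last 5 bits) = 11111. This is the CRC / FCS.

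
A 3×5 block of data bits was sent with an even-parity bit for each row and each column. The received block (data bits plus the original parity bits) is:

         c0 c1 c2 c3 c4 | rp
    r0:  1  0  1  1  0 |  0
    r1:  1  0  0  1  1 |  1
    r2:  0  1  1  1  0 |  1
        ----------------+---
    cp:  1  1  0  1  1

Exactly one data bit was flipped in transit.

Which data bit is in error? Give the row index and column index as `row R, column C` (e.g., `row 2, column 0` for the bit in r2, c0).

Recompute each row's even parity and compare to rp:
  r0: data parity 1, sent rp 0 → mismatch
  r1: data parity 1, sent rp 1 → ok
  r2: data parity 1, sent rp 1 → ok
Recompute each column's even parity and compare to cp:
  c0: data parity 0, sent cp 1 → mismatch
  c1: data parity 1, sent cp 1 → ok
  c2: data parity 0, sent cp 0 → ok
  c3: data parity 1, sent cp 1 → ok
  c4: data parity 1, sent cp 1 → ok
Exactly one row (r0) and one column (c0) fail → the flipped bit is at their intersection.

row 0, column 0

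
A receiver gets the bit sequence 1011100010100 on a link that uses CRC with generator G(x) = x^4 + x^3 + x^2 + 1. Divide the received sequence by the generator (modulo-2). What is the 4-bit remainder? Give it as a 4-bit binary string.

Modulo-2 division of 1011100010100 by 11101:
  pos 0: 10111 XOR 11101 = 01010
  pos 1: 10100 XOR 11101 = 01001
  pos 2: 10010 XOR 11101 = 01111
  pos 3: 11110 XOR 11101 = 00011
  pos 6: 11101 XOR 11101 = 00000
Remainder = 0000 (zero — the frame passes the CRC check).

0000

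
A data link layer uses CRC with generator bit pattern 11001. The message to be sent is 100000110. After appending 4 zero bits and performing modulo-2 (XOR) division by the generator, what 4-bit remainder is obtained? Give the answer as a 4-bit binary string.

0111

Append 4 zeros: 1000001100000. Divide by 11001 (XOR where the leading bit is 1):
  pos 0: 10000 XOR 11001 = 01001
  pos 1: 10010 XOR 11001 = 01011
  pos 2: 10111 XOR 11001 = 01110
  pos 3: 11101 XOR 11001 = 00100
  pos 5: 10000 XOR 11001 = 01001
  pos 6: 10010 XOR 11001 = 01011
  pos 7: 10110 XOR 11001 = 01111
  pos 8: 11110 XOR 11001 = 00111
Remainder (last 4 bits) = 0111. This is the CRC / FCS.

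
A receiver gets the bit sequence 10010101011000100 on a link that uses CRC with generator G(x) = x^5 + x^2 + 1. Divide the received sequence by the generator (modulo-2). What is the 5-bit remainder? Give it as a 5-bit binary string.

00000

Modulo-2 division of 10010101011000100 by 100101:
  pos 0: 100101 XOR 100101 = 000000
  pos 7: 101100 XOR 100101 = 001001
  pos 9: 100101 XOR 100101 = 000000
Remainder = 00000 (zero — the frame passes the CRC check).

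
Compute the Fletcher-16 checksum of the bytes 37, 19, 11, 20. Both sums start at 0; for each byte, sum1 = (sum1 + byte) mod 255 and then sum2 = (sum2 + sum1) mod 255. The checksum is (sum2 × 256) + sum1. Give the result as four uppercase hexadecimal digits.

Running sums (mod 255):
  after byte 0 (37): sum1=37, sum2=37
  after byte 1 (19): sum1=56, sum2=93
  after byte 2 (11): sum1=67, sum2=160
  after byte 3 (20): sum1=87, sum2=247
Checksum = sum2·256 + sum1 = 247·256 + 87 = 63319 = 0xF757.

F757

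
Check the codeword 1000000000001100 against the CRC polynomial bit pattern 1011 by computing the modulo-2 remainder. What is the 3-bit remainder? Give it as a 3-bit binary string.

Modulo-2 division of 1000000000001100 by 1011:
  pos 0: 1000 XOR 1011 = 0011
  pos 2: 1100 XOR 1011 = 0111
  pos 3: 1110 XOR 1011 = 0101
  pos 4: 1010 XOR 1011 = 0001
  pos 7: 1000 XOR 1011 = 0011
  pos 9: 1101 XOR 1011 = 0110
  pos 10: 1101 XOR 1011 = 0110
  pos 11: 1100 XOR 1011 = 0111
  pos 12: 1110 XOR 1011 = 0101
Remainder = 101 (nonzero — an error is detected).

101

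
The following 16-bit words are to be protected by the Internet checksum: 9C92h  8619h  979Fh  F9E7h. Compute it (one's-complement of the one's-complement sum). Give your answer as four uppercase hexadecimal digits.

4BCC

One's-complement addition (fold any carry out of bit 15 back into bit 0):
  0x9C92 + 0x8619 = 0x122AB → wrap carry → 0x22AC
  0x22AC + 0x979F = 0x0BA4B
  0xBA4B + 0xF9E7 = 0x1B432 → wrap carry → 0xB433
One's-complement sum = 0xB433.
Checksum = ~0xB433 & 0xFFFF = 0x4BCC.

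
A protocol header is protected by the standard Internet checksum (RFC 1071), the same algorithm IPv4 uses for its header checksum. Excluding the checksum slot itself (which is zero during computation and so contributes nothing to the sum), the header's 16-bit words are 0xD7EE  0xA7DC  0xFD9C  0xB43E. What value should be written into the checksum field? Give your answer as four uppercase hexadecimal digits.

One's-complement addition (fold any carry out of bit 15 back into bit 0):
  0xD7EE + 0xA7DC = 0x17FCA → wrap carry → 0x7FCB
  0x7FCB + 0xFD9C = 0x17D67 → wrap carry → 0x7D68
  0x7D68 + 0xB43E = 0x131A6 → wrap carry → 0x31A7
One's-complement sum = 0x31A7.
Checksum = ~0x31A7 & 0xFFFF = 0xCE58.

CE58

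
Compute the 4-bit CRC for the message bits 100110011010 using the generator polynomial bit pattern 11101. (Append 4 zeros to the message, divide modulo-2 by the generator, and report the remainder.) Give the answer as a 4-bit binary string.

1100

Append 4 zeros: 1001100110100000. Divide by 11101 (XOR where the leading bit is 1):
  pos 0: 10011 XOR 11101 = 01110
  pos 1: 11100 XOR 11101 = 00001
  pos 5: 10110 XOR 11101 = 01011
  pos 6: 10111 XOR 11101 = 01010
  pos 7: 10100 XOR 11101 = 01001
  pos 8: 10010 XOR 11101 = 01111
  pos 9: 11110 XOR 11101 = 00011
Remainder (last 4 bits) = 1100. This is the CRC / FCS.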